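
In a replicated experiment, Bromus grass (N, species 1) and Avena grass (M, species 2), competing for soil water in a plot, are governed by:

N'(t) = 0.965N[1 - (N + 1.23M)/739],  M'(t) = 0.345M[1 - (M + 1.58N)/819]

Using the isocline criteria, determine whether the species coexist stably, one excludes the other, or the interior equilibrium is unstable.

unstable coexistence (outcome depends on initial conditions)

Compare the nullcline intercepts: K1/α12 = 739/1.23 = 601 < K2 = 819; K2/α21 = 819/1.58 = 518 < K1 = 739.
Since both are reversed, neither can invade when rare; the interior point is a saddle.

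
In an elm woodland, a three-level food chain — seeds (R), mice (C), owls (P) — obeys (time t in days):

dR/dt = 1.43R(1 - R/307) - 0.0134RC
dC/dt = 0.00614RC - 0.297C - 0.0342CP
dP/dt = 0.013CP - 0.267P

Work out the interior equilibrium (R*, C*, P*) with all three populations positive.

R* ≈ 248, C* ≈ 20.5, P* ≈ 35.8

From dP/dt = 0: 0.013C* = 0.267, so C* = 20.5.
From dR/dt = 0: 1.43(1 - R*/307) = 0.0134·20.5, giving R* = 307·(1 - 0.192) = 248.
From dC/dt = 0: 0.00614·248 - 0.297 = 0.0342P*, so P* = 1.23/0.0342 = 35.8.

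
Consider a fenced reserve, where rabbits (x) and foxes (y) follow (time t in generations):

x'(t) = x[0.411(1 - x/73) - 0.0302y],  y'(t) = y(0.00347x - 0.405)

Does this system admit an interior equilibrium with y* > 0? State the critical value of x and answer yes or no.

The predator equation gives dy/dt > 0 only when x > 0.405/0.00347 = 117.
Without the predator, x → K = 73. Since 73 < 117, the predator cannot invade.

Threshold x = 117; K < 117, so no, the predator goes extinct.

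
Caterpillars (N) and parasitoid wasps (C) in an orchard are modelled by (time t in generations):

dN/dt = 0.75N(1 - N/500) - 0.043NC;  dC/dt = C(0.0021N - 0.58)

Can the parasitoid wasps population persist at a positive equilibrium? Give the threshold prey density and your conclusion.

Threshold N = 276; K > 276, so yes, the predator persists.

The predator equation gives dC/dt > 0 only when N > 0.58/0.0021 = 276.
Without the predator, N → K = 500. Since 500 > 276, the predator can invade and persist.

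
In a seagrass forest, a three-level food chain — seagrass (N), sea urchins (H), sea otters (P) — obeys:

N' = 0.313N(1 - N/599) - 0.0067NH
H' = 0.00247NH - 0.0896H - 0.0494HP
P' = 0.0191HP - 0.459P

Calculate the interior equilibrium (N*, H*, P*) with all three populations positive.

N* ≈ 291, H* ≈ 24, P* ≈ 12.7

From dP/dt = 0: 0.0191H* = 0.459, so H* = 24.
From dN/dt = 0: 0.313(1 - N*/599) = 0.0067·24, giving N* = 599·(1 - 0.514) = 291.
From dH/dt = 0: 0.00247·291 - 0.0896 = 0.0494P*, so P* = 0.629/0.0494 = 12.7.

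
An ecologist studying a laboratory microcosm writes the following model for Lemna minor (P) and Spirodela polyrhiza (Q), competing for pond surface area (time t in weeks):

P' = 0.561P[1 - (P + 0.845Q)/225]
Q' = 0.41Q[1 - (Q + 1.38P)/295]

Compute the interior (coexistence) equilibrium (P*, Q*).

P* ≈ 146, Q* ≈ 93.3

Setting both brackets to zero gives the nullclines P + 0.845Q = 225 and 1.38P + Q = 295.
Substituting Q = 295 - 1.38P into the first: P(1 - 0.845·1.38) = 225 - 0.845·295.
So P* = -24.3/-0.166 = 146, and then Q* = 295 - 1.38·146 = 93.3.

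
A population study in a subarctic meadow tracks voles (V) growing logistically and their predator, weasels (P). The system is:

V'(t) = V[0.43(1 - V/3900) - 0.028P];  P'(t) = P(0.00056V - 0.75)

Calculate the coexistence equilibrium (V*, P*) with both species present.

V* ≈ 1340, P* ≈ 10.1

From dP/dt = 0 with P > 0: 0.00056V* = 0.75, so V* = 1340.
Substitute into dV/dt = 0: 0.43(1 - 1340/3900) = 0.028P*.
The bracket is 0.657, giving P* = 0.282/0.028 = 10.1.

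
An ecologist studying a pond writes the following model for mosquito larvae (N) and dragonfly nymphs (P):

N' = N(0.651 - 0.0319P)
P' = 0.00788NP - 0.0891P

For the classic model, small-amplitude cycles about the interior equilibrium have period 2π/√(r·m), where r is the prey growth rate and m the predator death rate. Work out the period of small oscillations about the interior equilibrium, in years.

Here r = 0.651 and m = 0.0891, so r·m = 0.058.
ω = √0.058 = 0.241 per year, hence T = 2π/ω ≈ 26.1 years.

T ≈ 26.1 years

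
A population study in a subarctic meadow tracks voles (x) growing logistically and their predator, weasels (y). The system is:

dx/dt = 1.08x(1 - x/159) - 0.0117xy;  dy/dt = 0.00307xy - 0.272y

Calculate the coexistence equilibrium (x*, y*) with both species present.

x* ≈ 88.6, y* ≈ 40.9

From dy/dt = 0 with y > 0: 0.00307x* = 0.272, so x* = 88.6.
Substitute into dx/dt = 0: 1.08(1 - 88.6/159) = 0.0117y*.
The bracket is 0.443, giving y* = 0.478/0.0117 = 40.9.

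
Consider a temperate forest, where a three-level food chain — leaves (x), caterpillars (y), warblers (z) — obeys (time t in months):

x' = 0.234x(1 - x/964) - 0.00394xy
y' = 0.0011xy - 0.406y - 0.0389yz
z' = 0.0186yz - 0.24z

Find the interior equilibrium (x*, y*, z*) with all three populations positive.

From dz/dt = 0: 0.0186y* = 0.24, so y* = 12.9.
From dx/dt = 0: 0.234(1 - x*/964) = 0.00394·12.9, giving x* = 964·(1 - 0.217) = 755.
From dy/dt = 0: 0.0011·755 - 0.406 = 0.0389z*, so z* = 0.424/0.0389 = 10.9.

x* ≈ 755, y* ≈ 12.9, z* ≈ 10.9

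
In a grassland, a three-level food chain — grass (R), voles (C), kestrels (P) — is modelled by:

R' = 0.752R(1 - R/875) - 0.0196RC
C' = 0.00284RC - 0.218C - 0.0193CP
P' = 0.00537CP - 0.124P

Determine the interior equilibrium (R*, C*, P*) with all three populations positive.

From dP/dt = 0: 0.00537C* = 0.124, so C* = 23.1.
From dR/dt = 0: 0.752(1 - R*/875) = 0.0196·23.1, giving R* = 875·(1 - 0.602) = 348.
From dC/dt = 0: 0.00284·348 - 0.218 = 0.0193P*, so P* = 0.771/0.0193 = 40.

R* ≈ 348, C* ≈ 23.1, P* ≈ 40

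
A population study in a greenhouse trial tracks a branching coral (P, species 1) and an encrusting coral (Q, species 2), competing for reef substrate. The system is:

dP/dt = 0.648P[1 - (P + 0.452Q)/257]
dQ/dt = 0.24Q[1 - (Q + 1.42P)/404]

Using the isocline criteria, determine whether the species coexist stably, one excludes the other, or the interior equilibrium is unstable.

Compare the nullcline intercepts: K1/α12 = 257/0.452 = 569 > K2 = 404; K2/α21 = 404/1.42 = 285 > K1 = 257.
Since both inequalities hold, each species can invade when rare, so the interior equilibrium is stable.

stable coexistence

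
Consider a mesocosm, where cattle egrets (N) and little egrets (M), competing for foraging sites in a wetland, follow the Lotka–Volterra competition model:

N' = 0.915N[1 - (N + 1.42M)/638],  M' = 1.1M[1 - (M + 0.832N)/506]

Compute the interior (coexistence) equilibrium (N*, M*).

Setting both brackets to zero gives the nullclines N + 1.42M = 638 and 0.832N + M = 506.
Substituting M = 506 - 0.832N into the first: N(1 - 1.42·0.832) = 638 - 1.42·506.
So N* = -80.5/-0.181 = 444, and then M* = 506 - 0.832·444 = 137.

N* ≈ 444, M* ≈ 137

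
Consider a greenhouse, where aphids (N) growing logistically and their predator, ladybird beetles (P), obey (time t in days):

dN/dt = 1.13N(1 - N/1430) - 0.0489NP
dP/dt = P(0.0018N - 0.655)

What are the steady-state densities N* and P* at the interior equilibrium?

N* ≈ 364, P* ≈ 17.2

From dP/dt = 0 with P > 0: 0.0018N* = 0.655, so N* = 364.
Substitute into dN/dt = 0: 1.13(1 - 364/1430) = 0.0489P*.
The bracket is 0.746, giving P* = 0.842/0.0489 = 17.2.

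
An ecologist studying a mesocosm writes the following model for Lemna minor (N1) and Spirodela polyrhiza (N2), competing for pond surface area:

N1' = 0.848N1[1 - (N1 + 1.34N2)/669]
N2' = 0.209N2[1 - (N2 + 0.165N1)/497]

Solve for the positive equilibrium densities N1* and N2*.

Setting both brackets to zero gives the nullclines N1 + 1.34N2 = 669 and 0.165N1 + N2 = 497.
Substituting N2 = 497 - 0.165N1 into the first: N1(1 - 1.34·0.165) = 669 - 1.34·497.
So N1* = 3.02/0.779 = 3.88, and then N2* = 497 - 0.165·3.88 = 496.

N1* ≈ 3.88, N2* ≈ 496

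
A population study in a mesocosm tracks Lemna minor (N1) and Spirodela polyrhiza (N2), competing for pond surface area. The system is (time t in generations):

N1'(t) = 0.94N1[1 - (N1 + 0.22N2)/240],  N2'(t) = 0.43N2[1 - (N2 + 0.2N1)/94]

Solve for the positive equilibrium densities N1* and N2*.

N1* ≈ 229, N2* ≈ 48.1

Setting both brackets to zero gives the nullclines N1 + 0.22N2 = 240 and 0.2N1 + N2 = 94.
Substituting N2 = 94 - 0.2N1 into the first: N1(1 - 0.22·0.2) = 240 - 0.22·94.
So N1* = 219/0.956 = 229, and then N2* = 94 - 0.2·229 = 48.1.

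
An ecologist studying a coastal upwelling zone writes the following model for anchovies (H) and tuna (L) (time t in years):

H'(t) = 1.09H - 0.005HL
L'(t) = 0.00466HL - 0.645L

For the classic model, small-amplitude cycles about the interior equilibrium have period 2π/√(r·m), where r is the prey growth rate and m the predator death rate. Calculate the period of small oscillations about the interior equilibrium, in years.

T ≈ 7.49 years

Here r = 1.09 and m = 0.645, so r·m = 0.703.
ω = √0.703 = 0.838 per year, hence T = 2π/ω ≈ 7.49 years.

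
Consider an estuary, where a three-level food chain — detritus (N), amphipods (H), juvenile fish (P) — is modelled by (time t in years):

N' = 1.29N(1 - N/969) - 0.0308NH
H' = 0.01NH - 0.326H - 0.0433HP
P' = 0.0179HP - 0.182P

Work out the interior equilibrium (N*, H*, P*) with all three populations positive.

N* ≈ 734, H* ≈ 10.2, P* ≈ 162

From dP/dt = 0: 0.0179H* = 0.182, so H* = 10.2.
From dN/dt = 0: 1.29(1 - N*/969) = 0.0308·10.2, giving N* = 969·(1 - 0.243) = 734.
From dH/dt = 0: 0.01·734 - 0.326 = 0.0433P*, so P* = 7.01/0.0433 = 162.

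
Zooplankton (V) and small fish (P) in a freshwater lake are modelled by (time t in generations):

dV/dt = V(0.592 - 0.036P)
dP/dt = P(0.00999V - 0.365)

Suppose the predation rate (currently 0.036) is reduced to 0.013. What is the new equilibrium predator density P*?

At the interior fixed point, setting dV/dt = 0 with V > 0 fixes P* = (prey growth rate)/(VP coefficient) — independent of the other coefficients.
With the change, P* = 0.592/0.013 = 45.5; it rises from 16.4.

P* ≈ 45.5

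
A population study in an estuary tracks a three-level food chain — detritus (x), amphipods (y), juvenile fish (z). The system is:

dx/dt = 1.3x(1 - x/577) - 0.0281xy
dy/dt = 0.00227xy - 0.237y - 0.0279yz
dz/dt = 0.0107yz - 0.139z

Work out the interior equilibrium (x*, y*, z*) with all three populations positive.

From dz/dt = 0: 0.0107y* = 0.139, so y* = 13.
From dx/dt = 0: 1.3(1 - x*/577) = 0.0281·13, giving x* = 577·(1 - 0.281) = 415.
From dy/dt = 0: 0.00227·415 - 0.237 = 0.0279z*, so z* = 0.705/0.0279 = 25.3.

x* ≈ 415, y* ≈ 13, z* ≈ 25.3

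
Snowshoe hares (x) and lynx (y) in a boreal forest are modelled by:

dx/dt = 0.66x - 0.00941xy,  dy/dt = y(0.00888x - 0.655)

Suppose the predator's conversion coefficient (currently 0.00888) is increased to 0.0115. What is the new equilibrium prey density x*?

At the interior fixed point, setting dy/dt = 0 with y > 0 fixes x* = (predator death rate)/(xy coefficient) — independent of the other coefficients.
With the change, x* = 0.655/0.0115 = 57; it falls from 73.8.

x* ≈ 57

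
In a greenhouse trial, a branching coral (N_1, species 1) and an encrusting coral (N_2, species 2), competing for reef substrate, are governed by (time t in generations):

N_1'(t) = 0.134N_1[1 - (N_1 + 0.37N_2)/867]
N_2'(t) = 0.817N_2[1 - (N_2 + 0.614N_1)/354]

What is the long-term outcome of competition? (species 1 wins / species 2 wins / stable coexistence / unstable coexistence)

Compare the nullcline intercepts: K1/α12 = 867/0.37 = 2340 > K2 = 354; K2/α21 = 354/0.614 = 577 < K1 = 867.
Since the inequalities point opposite ways, species 1 can invade but species 2 cannot.

species 1 excludes species 2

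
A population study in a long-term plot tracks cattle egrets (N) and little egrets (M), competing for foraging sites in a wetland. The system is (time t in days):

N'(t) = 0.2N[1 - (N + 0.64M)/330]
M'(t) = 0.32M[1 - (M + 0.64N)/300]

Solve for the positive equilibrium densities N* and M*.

N* ≈ 234, M* ≈ 150

Setting both brackets to zero gives the nullclines N + 0.64M = 330 and 0.64N + M = 300.
Substituting M = 300 - 0.64N into the first: N(1 - 0.64·0.64) = 330 - 0.64·300.
So N* = 138/0.59 = 234, and then M* = 300 - 0.64·234 = 150.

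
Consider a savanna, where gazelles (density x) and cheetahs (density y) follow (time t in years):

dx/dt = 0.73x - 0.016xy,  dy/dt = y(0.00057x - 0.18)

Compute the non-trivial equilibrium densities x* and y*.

Set dy/dt = 0 with y > 0: 0.00057x - 0.18 = 0, so x* = 0.18/0.00057 = 316.
Set dx/dt = 0 with x > 0: 0.73 - 0.016y = 0, so y* = 0.73/0.016 = 45.6.

x* ≈ 316, y* ≈ 45.6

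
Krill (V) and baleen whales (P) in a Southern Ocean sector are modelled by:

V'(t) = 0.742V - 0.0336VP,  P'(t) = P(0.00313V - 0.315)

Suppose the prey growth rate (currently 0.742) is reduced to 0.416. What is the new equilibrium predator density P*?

At the interior fixed point, setting dV/dt = 0 with V > 0 fixes P* = (prey growth rate)/(VP coefficient) — independent of the other coefficients.
With the change, P* = 0.416/0.0336 = 12.4; it falls from 22.1.

P* ≈ 12.4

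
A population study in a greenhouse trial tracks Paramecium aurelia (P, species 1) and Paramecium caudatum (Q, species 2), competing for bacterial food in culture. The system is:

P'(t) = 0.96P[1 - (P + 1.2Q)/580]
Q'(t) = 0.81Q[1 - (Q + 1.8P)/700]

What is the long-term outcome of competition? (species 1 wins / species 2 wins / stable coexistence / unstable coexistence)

Compare the nullcline intercepts: K1/α12 = 580/1.2 = 483 < K2 = 700; K2/α21 = 700/1.8 = 389 < K1 = 580.
Since both are reversed, neither can invade when rare; the interior point is a saddle.

unstable coexistence (outcome depends on initial conditions)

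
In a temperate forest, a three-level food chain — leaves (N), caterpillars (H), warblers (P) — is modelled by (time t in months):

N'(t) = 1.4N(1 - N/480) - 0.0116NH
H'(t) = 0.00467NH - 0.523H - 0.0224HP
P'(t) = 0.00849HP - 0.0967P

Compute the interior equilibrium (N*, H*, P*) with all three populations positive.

From dP/dt = 0: 0.00849H* = 0.0967, so H* = 11.4.
From dN/dt = 0: 1.4(1 - N*/480) = 0.0116·11.4, giving N* = 480·(1 - 0.0944) = 435.
From dH/dt = 0: 0.00467·435 - 0.523 = 0.0224P*, so P* = 1.51/0.0224 = 67.3.

N* ≈ 435, H* ≈ 11.4, P* ≈ 67.3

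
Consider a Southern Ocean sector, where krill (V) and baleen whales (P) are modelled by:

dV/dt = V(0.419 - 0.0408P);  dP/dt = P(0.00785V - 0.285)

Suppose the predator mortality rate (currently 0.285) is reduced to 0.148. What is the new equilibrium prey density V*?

V* ≈ 18.9

At the interior fixed point, setting dP/dt = 0 with P > 0 fixes V* = (predator death rate)/(VP coefficient) — independent of the other coefficients.
With the change, V* = 0.148/0.00785 = 18.9; it falls from 36.3.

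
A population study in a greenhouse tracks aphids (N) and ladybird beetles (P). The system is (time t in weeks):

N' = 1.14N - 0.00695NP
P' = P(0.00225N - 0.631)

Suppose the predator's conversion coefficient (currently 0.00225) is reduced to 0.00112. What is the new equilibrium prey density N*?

At the interior fixed point, setting dP/dt = 0 with P > 0 fixes N* = (predator death rate)/(NP coefficient) — independent of the other coefficients.
With the change, N* = 0.631/0.00112 = 563; it rises from 280.

N* ≈ 563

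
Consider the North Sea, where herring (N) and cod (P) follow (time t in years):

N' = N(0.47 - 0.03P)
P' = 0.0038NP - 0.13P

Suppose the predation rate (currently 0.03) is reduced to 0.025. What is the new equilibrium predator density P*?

P* ≈ 18.8

At the interior fixed point, setting dN/dt = 0 with N > 0 fixes P* = (prey growth rate)/(NP coefficient) — independent of the other coefficients.
With the change, P* = 0.47/0.025 = 18.8; it rises from 15.7.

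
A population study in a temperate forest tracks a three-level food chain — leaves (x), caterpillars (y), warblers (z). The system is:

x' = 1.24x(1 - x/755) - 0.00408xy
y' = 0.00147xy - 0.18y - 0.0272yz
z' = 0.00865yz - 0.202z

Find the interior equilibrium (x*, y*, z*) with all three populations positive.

From dz/dt = 0: 0.00865y* = 0.202, so y* = 23.4.
From dx/dt = 0: 1.24(1 - x*/755) = 0.00408·23.4, giving x* = 755·(1 - 0.0768) = 697.
From dy/dt = 0: 0.00147·697 - 0.18 = 0.0272z*, so z* = 0.845/0.0272 = 31.1.

x* ≈ 697, y* ≈ 23.4, z* ≈ 31.1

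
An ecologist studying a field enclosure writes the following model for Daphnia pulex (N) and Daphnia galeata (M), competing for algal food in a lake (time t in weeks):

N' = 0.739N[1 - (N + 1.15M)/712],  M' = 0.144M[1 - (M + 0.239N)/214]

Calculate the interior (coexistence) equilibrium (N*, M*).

Setting both brackets to zero gives the nullclines N + 1.15M = 712 and 0.239N + M = 214.
Substituting M = 214 - 0.239N into the first: N(1 - 1.15·0.239) = 712 - 1.15·214.
So N* = 466/0.725 = 642, and then M* = 214 - 0.239·642 = 60.4.

N* ≈ 642, M* ≈ 60.4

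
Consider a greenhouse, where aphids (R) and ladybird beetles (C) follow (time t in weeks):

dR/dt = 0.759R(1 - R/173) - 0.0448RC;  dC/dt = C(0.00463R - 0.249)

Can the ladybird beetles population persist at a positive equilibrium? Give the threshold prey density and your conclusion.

Threshold R = 53.8; K > 53.8, so yes, the predator persists.

The predator equation gives dC/dt > 0 only when R > 0.249/0.00463 = 53.8.
Without the predator, R → K = 173. Since 173 > 53.8, the predator can invade and persist.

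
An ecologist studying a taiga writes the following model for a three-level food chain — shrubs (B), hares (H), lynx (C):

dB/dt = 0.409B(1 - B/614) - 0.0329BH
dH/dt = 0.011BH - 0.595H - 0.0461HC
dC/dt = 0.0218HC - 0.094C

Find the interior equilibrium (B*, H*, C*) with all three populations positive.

From dC/dt = 0: 0.0218H* = 0.094, so H* = 4.31.
From dB/dt = 0: 0.409(1 - B*/614) = 0.0329·4.31, giving B* = 614·(1 - 0.347) = 401.
From dH/dt = 0: 0.011·401 - 0.595 = 0.0461C*, so C* = 3.82/0.0461 = 82.8.

B* ≈ 401, H* ≈ 4.31, C* ≈ 82.8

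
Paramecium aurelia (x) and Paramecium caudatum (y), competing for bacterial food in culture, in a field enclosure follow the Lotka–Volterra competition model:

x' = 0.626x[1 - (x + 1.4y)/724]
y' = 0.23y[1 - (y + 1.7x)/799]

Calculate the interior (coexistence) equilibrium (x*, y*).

Setting both brackets to zero gives the nullclines x + 1.4y = 724 and 1.7x + y = 799.
Substituting y = 799 - 1.7x into the first: x(1 - 1.4·1.7) = 724 - 1.4·799.
So x* = -395/-1.38 = 286, and then y* = 799 - 1.7·286 = 313.

x* ≈ 286, y* ≈ 313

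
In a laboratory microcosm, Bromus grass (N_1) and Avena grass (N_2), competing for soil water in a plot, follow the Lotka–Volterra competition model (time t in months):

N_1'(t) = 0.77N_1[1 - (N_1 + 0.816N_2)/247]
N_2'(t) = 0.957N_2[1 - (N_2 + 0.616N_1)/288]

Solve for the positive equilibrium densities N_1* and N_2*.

Setting both brackets to zero gives the nullclines N_1 + 0.816N_2 = 247 and 0.616N_1 + N_2 = 288.
Substituting N_2 = 288 - 0.616N_1 into the first: N_1(1 - 0.816·0.616) = 247 - 0.816·288.
So N_1* = 12/0.497 = 24.1, and then N_2* = 288 - 0.616·24.1 = 273.

N_1* ≈ 24.1, N_2* ≈ 273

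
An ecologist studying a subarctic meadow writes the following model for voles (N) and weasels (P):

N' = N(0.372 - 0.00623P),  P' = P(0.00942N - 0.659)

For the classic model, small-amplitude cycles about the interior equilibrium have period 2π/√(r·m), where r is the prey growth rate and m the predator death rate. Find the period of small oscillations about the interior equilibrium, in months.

T ≈ 12.7 months

Here r = 0.372 and m = 0.659, so r·m = 0.245.
ω = √0.245 = 0.495 per month, hence T = 2π/ω ≈ 12.7 months.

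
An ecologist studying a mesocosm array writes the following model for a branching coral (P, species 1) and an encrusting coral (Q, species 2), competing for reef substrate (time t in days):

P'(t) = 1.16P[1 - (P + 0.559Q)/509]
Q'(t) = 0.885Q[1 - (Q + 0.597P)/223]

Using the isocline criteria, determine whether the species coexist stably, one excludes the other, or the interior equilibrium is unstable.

species 1 excludes species 2

Compare the nullcline intercepts: K1/α12 = 509/0.559 = 911 > K2 = 223; K2/α21 = 223/0.597 = 374 < K1 = 509.
Since the inequalities point opposite ways, species 1 can invade but species 2 cannot.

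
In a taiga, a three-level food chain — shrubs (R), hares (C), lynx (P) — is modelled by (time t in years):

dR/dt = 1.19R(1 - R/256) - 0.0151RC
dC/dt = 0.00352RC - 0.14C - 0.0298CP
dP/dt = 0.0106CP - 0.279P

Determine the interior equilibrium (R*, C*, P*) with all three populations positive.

From dP/dt = 0: 0.0106C* = 0.279, so C* = 26.3.
From dR/dt = 0: 1.19(1 - R*/256) = 0.0151·26.3, giving R* = 256·(1 - 0.334) = 170.
From dC/dt = 0: 0.00352·170 - 0.14 = 0.0298P*, so P* = 0.46/0.0298 = 15.4.

R* ≈ 170, C* ≈ 26.3, P* ≈ 15.4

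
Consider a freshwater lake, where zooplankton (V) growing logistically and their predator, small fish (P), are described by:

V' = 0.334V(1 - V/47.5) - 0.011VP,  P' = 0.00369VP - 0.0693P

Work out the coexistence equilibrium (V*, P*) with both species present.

V* ≈ 18.8, P* ≈ 18.4

From dP/dt = 0 with P > 0: 0.00369V* = 0.0693, so V* = 18.8.
Substitute into dV/dt = 0: 0.334(1 - 18.8/47.5) = 0.011P*.
The bracket is 0.605, giving P* = 0.202/0.011 = 18.4.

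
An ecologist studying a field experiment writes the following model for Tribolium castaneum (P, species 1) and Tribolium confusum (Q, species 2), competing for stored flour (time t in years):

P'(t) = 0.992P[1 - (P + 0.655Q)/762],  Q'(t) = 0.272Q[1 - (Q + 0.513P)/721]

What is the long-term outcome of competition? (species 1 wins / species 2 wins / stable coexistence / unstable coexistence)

Compare the nullcline intercepts: K1/α12 = 762/0.655 = 1160 > K2 = 721; K2/α21 = 721/0.513 = 1410 > K1 = 762.
Since both inequalities hold, each species can invade when rare, so the interior equilibrium is stable.

stable coexistence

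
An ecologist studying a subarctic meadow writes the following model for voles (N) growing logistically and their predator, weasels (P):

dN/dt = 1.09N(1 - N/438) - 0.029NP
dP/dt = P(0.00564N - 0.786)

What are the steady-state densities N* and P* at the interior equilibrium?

From dP/dt = 0 with P > 0: 0.00564N* = 0.786, so N* = 139.
Substitute into dN/dt = 0: 1.09(1 - 139/438) = 0.029P*.
The bracket is 0.682, giving P* = 0.743/0.029 = 25.6.

N* ≈ 139, P* ≈ 25.6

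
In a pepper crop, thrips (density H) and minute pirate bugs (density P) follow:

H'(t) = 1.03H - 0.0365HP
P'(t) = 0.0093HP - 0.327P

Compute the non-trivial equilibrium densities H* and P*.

H* ≈ 35.2, P* ≈ 28.2

Set dP/dt = 0 with P > 0: 0.0093H - 0.327 = 0, so H* = 0.327/0.0093 = 35.2.
Set dH/dt = 0 with H > 0: 1.03 - 0.0365P = 0, so P* = 1.03/0.0365 = 28.2.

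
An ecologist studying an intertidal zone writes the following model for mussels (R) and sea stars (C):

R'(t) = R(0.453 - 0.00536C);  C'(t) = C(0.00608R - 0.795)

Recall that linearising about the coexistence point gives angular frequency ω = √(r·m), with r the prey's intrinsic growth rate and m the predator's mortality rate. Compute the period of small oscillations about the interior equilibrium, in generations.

Here r = 0.453 and m = 0.795, so r·m = 0.36.
ω = √0.36 = 0.6 per generation, hence T = 2π/ω ≈ 10.5 generations.

T ≈ 10.5 generations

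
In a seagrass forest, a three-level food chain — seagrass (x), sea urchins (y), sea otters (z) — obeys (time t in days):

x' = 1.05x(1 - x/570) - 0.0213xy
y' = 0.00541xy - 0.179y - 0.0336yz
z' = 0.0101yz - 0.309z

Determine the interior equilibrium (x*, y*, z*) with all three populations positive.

From dz/dt = 0: 0.0101y* = 0.309, so y* = 30.6.
From dx/dt = 0: 1.05(1 - x*/570) = 0.0213·30.6, giving x* = 570·(1 - 0.621) = 216.
From dy/dt = 0: 0.00541·216 - 0.179 = 0.0336z*, so z* = 0.991/0.0336 = 29.5.

x* ≈ 216, y* ≈ 30.6, z* ≈ 29.5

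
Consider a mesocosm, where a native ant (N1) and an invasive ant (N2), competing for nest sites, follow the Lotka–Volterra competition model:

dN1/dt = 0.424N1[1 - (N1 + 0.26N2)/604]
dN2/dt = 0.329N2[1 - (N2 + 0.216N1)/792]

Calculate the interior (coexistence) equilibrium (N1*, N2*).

N1* ≈ 422, N2* ≈ 701

Setting both brackets to zero gives the nullclines N1 + 0.26N2 = 604 and 0.216N1 + N2 = 792.
Substituting N2 = 792 - 0.216N1 into the first: N1(1 - 0.26·0.216) = 604 - 0.26·792.
So N1* = 398/0.944 = 422, and then N2* = 792 - 0.216·422 = 701.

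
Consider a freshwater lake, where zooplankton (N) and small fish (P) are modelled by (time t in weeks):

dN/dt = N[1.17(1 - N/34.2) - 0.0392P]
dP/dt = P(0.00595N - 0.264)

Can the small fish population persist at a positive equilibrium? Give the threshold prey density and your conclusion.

Threshold N = 44.4; K < 44.4, so no, the predator goes extinct.

The predator equation gives dP/dt > 0 only when N > 0.264/0.00595 = 44.4.
Without the predator, N → K = 34.2. Since 34.2 < 44.4, the predator cannot invade.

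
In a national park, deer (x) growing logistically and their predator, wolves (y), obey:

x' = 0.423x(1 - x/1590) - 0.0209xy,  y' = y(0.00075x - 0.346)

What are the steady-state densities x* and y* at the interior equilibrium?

From dy/dt = 0 with y > 0: 0.00075x* = 0.346, so x* = 461.
Substitute into dx/dt = 0: 0.423(1 - 461/1590) = 0.0209y*.
The bracket is 0.71, giving y* = 0.3/0.0209 = 14.4.

x* ≈ 461, y* ≈ 14.4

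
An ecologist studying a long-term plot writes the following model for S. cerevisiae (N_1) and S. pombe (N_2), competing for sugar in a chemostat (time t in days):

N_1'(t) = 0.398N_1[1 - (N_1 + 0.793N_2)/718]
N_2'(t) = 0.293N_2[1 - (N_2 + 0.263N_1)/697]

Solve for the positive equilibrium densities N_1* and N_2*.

Setting both brackets to zero gives the nullclines N_1 + 0.793N_2 = 718 and 0.263N_1 + N_2 = 697.
Substituting N_2 = 697 - 0.263N_1 into the first: N_1(1 - 0.793·0.263) = 718 - 0.793·697.
So N_1* = 165/0.791 = 209, and then N_2* = 697 - 0.263·209 = 642.

N_1* ≈ 209, N_2* ≈ 642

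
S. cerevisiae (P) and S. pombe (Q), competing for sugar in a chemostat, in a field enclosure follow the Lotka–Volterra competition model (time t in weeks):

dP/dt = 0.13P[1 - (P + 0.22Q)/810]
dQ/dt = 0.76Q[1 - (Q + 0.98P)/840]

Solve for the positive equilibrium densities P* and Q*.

Setting both brackets to zero gives the nullclines P + 0.22Q = 810 and 0.98P + Q = 840.
Substituting Q = 840 - 0.98P into the first: P(1 - 0.22·0.98) = 810 - 0.22·840.
So P* = 625/0.784 = 797, and then Q* = 840 - 0.98·797 = 58.9.

P* ≈ 797, Q* ≈ 58.9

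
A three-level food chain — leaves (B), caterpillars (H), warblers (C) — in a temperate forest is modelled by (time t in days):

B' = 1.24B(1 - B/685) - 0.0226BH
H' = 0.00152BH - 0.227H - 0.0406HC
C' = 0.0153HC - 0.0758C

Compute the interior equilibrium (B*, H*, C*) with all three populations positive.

From dC/dt = 0: 0.0153H* = 0.0758, so H* = 4.95.
From dB/dt = 0: 1.24(1 - B*/685) = 0.0226·4.95, giving B* = 685·(1 - 0.0903) = 623.
From dH/dt = 0: 0.00152·623 - 0.227 = 0.0406C*, so C* = 0.72/0.0406 = 17.7.

B* ≈ 623, H* ≈ 4.95, C* ≈ 17.7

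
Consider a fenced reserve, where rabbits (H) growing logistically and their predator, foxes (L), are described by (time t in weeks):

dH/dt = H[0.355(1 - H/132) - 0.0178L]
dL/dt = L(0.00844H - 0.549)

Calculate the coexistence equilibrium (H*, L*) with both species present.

H* ≈ 65, L* ≈ 10.1

From dL/dt = 0 with L > 0: 0.00844H* = 0.549, so H* = 65.
Substitute into dH/dt = 0: 0.355(1 - 65/132) = 0.0178L*.
The bracket is 0.507, giving L* = 0.18/0.0178 = 10.1.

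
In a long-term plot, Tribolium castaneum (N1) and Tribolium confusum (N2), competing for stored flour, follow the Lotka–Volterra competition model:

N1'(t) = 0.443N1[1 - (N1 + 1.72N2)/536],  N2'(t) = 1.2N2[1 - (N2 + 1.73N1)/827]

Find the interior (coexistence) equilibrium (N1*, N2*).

Setting both brackets to zero gives the nullclines N1 + 1.72N2 = 536 and 1.73N1 + N2 = 827.
Substituting N2 = 827 - 1.73N1 into the first: N1(1 - 1.72·1.73) = 536 - 1.72·827.
So N1* = -886/-1.98 = 449, and then N2* = 827 - 1.73·449 = 50.8.

N1* ≈ 449, N2* ≈ 50.8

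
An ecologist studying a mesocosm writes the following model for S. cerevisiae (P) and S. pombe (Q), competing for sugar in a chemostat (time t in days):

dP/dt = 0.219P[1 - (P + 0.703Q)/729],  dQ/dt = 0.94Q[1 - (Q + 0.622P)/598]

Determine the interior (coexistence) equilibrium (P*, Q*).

Setting both brackets to zero gives the nullclines P + 0.703Q = 729 and 0.622P + Q = 598.
Substituting Q = 598 - 0.622P into the first: P(1 - 0.703·0.622) = 729 - 0.703·598.
So P* = 309/0.563 = 548, and then Q* = 598 - 0.622·548 = 257.

P* ≈ 548, Q* ≈ 257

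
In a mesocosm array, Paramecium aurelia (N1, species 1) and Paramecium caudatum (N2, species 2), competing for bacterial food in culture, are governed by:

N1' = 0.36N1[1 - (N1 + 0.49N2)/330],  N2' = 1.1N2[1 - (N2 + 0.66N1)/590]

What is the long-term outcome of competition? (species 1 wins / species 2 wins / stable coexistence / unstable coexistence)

Compare the nullcline intercepts: K1/α12 = 330/0.49 = 673 > K2 = 590; K2/α21 = 590/0.66 = 894 > K1 = 330.
Since both inequalities hold, each species can invade when rare, so the interior equilibrium is stable.

stable coexistence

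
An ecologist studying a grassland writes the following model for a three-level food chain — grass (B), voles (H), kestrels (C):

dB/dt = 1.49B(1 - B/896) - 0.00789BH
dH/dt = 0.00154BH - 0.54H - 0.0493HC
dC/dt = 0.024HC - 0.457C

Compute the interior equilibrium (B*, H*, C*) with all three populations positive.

From dC/dt = 0: 0.024H* = 0.457, so H* = 19.
From dB/dt = 0: 1.49(1 - B*/896) = 0.00789·19, giving B* = 896·(1 - 0.101) = 806.
From dH/dt = 0: 0.00154·806 - 0.54 = 0.0493C*, so C* = 0.701/0.0493 = 14.2.

B* ≈ 806, H* ≈ 19, C* ≈ 14.2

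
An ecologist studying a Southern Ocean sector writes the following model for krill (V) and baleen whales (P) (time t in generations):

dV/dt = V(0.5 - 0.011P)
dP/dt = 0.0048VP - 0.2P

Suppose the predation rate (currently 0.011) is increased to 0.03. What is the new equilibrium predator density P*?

P* ≈ 16.7

At the interior fixed point, setting dV/dt = 0 with V > 0 fixes P* = (prey growth rate)/(VP coefficient) — independent of the other coefficients.
With the change, P* = 0.5/0.03 = 16.7; it falls from 45.5.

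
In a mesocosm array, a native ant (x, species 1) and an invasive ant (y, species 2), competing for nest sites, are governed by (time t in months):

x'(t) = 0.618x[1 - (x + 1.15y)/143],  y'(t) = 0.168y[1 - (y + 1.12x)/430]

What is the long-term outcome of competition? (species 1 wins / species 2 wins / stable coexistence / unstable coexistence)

species 2 excludes species 1

Compare the nullcline intercepts: K1/α12 = 143/1.15 = 124 < K2 = 430; K2/α21 = 430/1.12 = 384 > K1 = 143.
Since the inequalities point opposite ways, species 2 can invade but species 1 cannot.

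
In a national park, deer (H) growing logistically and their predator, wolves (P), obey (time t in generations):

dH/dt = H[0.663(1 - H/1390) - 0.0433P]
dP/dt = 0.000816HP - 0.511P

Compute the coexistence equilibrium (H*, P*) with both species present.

From dP/dt = 0 with P > 0: 0.000816H* = 0.511, so H* = 626.
Substitute into dH/dt = 0: 0.663(1 - 626/1390) = 0.0433P*.
The bracket is 0.549, giving P* = 0.364/0.0433 = 8.41.

H* ≈ 626, P* ≈ 8.41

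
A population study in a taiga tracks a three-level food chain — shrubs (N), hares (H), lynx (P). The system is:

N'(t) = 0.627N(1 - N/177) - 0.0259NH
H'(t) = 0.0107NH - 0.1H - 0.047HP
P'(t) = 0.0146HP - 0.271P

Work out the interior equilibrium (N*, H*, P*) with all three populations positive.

From dP/dt = 0: 0.0146H* = 0.271, so H* = 18.6.
From dN/dt = 0: 0.627(1 - N*/177) = 0.0259·18.6, giving N* = 177·(1 - 0.767) = 41.3.
From dH/dt = 0: 0.0107·41.3 - 0.1 = 0.047P*, so P* = 0.342/0.047 = 7.27.

N* ≈ 41.3, H* ≈ 18.6, P* ≈ 7.27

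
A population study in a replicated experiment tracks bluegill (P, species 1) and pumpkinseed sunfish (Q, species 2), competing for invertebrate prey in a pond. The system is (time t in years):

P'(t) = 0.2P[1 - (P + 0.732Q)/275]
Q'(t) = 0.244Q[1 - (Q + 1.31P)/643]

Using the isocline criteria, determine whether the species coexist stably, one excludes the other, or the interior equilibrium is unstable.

species 2 excludes species 1

Compare the nullcline intercepts: K1/α12 = 275/0.732 = 376 < K2 = 643; K2/α21 = 643/1.31 = 491 > K1 = 275.
Since the inequalities point opposite ways, species 2 can invade but species 1 cannot.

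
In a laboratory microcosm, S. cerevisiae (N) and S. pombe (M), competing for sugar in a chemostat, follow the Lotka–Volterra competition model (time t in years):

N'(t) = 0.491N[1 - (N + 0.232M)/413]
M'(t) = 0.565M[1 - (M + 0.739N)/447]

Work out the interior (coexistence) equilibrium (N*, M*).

N* ≈ 373, M* ≈ 171

Setting both brackets to zero gives the nullclines N + 0.232M = 413 and 0.739N + M = 447.
Substituting M = 447 - 0.739N into the first: N(1 - 0.232·0.739) = 413 - 0.232·447.
So N* = 309/0.829 = 373, and then M* = 447 - 0.739·373 = 171.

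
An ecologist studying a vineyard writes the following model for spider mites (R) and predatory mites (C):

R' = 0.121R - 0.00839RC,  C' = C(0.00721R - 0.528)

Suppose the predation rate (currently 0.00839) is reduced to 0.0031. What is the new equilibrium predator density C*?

C* ≈ 39

At the interior fixed point, setting dR/dt = 0 with R > 0 fixes C* = (prey growth rate)/(RC coefficient) — independent of the other coefficients.
With the change, C* = 0.121/0.0031 = 39; it rises from 14.4.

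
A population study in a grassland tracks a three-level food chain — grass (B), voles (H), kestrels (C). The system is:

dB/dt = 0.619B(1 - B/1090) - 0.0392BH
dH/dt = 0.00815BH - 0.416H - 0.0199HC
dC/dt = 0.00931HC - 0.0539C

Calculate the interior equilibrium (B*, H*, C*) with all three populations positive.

B* ≈ 690, H* ≈ 5.79, C* ≈ 262

From dC/dt = 0: 0.00931H* = 0.0539, so H* = 5.79.
From dB/dt = 0: 0.619(1 - B*/1090) = 0.0392·5.79, giving B* = 1090·(1 - 0.367) = 690.
From dH/dt = 0: 0.00815·690 - 0.416 = 0.0199C*, so C* = 5.21/0.0199 = 262.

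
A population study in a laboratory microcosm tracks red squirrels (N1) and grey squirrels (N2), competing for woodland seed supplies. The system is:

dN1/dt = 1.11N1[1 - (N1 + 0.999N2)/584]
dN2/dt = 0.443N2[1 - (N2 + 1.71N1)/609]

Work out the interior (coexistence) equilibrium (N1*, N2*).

Setting both brackets to zero gives the nullclines N1 + 0.999N2 = 584 and 1.71N1 + N2 = 609.
Substituting N2 = 609 - 1.71N1 into the first: N1(1 - 0.999·1.71) = 584 - 0.999·609.
So N1* = -24.4/-0.708 = 34.4, and then N2* = 609 - 1.71·34.4 = 550.

N1* ≈ 34.4, N2* ≈ 550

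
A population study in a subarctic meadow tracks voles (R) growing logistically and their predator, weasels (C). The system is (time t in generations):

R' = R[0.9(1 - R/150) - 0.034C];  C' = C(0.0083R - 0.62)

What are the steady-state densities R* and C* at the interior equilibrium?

R* ≈ 74.7, C* ≈ 13.3

From dC/dt = 0 with C > 0: 0.0083R* = 0.62, so R* = 74.7.
Substitute into dR/dt = 0: 0.9(1 - 74.7/150) = 0.034C*.
The bracket is 0.502, giving C* = 0.452/0.034 = 13.3.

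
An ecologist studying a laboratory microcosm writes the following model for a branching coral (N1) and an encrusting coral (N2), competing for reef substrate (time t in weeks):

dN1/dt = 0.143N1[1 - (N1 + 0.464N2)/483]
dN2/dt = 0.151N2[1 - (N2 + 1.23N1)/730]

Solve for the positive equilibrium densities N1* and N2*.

N1* ≈ 336, N2* ≈ 317

Setting both brackets to zero gives the nullclines N1 + 0.464N2 = 483 and 1.23N1 + N2 = 730.
Substituting N2 = 730 - 1.23N1 into the first: N1(1 - 0.464·1.23) = 483 - 0.464·730.
So N1* = 144/0.429 = 336, and then N2* = 730 - 1.23·336 = 317.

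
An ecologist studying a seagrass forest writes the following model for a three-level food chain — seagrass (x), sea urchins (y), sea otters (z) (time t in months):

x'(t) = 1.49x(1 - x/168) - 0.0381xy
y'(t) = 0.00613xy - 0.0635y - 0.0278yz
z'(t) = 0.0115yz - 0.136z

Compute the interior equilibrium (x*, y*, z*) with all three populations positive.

x* ≈ 117, y* ≈ 11.8, z* ≈ 23.6

From dz/dt = 0: 0.0115y* = 0.136, so y* = 11.8.
From dx/dt = 0: 1.49(1 - x*/168) = 0.0381·11.8, giving x* = 168·(1 - 0.302) = 117.
From dy/dt = 0: 0.00613·117 - 0.0635 = 0.0278z*, so z* = 0.655/0.0278 = 23.6.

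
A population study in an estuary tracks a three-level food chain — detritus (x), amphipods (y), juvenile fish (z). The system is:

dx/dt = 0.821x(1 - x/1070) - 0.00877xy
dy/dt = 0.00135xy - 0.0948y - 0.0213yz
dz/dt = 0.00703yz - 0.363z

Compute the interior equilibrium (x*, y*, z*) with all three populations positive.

x* ≈ 480, y* ≈ 51.6, z* ≈ 26

From dz/dt = 0: 0.00703y* = 0.363, so y* = 51.6.
From dx/dt = 0: 0.821(1 - x*/1070) = 0.00877·51.6, giving x* = 1070·(1 - 0.552) = 480.
From dy/dt = 0: 0.00135·480 - 0.0948 = 0.0213z*, so z* = 0.553/0.0213 = 26.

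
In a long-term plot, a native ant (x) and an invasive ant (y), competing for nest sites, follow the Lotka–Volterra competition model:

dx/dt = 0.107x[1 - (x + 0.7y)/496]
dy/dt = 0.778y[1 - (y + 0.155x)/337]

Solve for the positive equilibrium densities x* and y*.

x* ≈ 292, y* ≈ 292

Setting both brackets to zero gives the nullclines x + 0.7y = 496 and 0.155x + y = 337.
Substituting y = 337 - 0.155x into the first: x(1 - 0.7·0.155) = 496 - 0.7·337.
So x* = 260/0.891 = 292, and then y* = 337 - 0.155·292 = 292.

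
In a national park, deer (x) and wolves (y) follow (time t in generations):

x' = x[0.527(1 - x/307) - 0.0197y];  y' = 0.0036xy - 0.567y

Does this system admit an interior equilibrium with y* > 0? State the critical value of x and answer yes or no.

Threshold x = 158; K > 158, so yes, the predator persists.

The predator equation gives dy/dt > 0 only when x > 0.567/0.0036 = 158.
Without the predator, x → K = 307. Since 307 > 158, the predator can invade and persist.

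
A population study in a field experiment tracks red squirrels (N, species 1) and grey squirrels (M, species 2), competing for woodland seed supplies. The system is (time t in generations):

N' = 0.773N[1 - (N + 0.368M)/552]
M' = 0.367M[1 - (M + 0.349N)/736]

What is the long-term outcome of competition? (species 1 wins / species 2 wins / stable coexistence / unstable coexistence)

stable coexistence

Compare the nullcline intercepts: K1/α12 = 552/0.368 = 1500 > K2 = 736; K2/α21 = 736/0.349 = 2110 > K1 = 552.
Since both inequalities hold, each species can invade when rare, so the interior equilibrium is stable.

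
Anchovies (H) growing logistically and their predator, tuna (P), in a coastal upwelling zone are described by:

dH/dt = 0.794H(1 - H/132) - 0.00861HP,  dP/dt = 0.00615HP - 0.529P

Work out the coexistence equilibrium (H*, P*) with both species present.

From dP/dt = 0 with P > 0: 0.00615H* = 0.529, so H* = 86.
Substitute into dH/dt = 0: 0.794(1 - 86/132) = 0.00861P*.
The bracket is 0.348, giving P* = 0.277/0.00861 = 32.1.

H* ≈ 86, P* ≈ 32.1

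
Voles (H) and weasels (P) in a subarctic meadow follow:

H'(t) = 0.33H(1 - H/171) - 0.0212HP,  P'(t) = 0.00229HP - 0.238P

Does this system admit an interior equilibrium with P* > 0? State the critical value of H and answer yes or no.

Threshold H = 104; K > 104, so yes, the predator persists.

The predator equation gives dP/dt > 0 only when H > 0.238/0.00229 = 104.
Without the predator, H → K = 171. Since 171 > 104, the predator can invade and persist.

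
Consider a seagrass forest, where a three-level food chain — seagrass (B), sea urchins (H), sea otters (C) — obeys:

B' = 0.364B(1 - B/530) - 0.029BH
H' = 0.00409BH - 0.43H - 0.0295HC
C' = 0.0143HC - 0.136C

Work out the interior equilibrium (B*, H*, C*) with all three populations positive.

B* ≈ 128, H* ≈ 9.51, C* ≈ 3.23

From dC/dt = 0: 0.0143H* = 0.136, so H* = 9.51.
From dB/dt = 0: 0.364(1 - B*/530) = 0.029·9.51, giving B* = 530·(1 - 0.758) = 128.
From dH/dt = 0: 0.00409·128 - 0.43 = 0.0295C*, so C* = 0.0952/0.0295 = 3.23.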